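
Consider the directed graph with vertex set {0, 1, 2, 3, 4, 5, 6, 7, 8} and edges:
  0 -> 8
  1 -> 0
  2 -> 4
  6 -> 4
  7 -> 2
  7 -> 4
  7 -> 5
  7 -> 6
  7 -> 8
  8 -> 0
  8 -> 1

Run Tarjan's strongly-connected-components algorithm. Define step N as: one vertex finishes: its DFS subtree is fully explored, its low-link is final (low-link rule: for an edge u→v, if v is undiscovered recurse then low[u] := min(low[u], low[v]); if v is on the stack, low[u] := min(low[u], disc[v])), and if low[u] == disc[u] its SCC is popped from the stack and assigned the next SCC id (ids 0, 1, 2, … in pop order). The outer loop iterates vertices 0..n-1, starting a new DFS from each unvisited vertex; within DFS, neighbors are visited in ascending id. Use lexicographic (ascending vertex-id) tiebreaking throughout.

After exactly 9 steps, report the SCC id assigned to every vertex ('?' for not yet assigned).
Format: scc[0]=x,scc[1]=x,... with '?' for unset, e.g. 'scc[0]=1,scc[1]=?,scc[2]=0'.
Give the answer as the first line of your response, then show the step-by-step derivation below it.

scc[0]=0,scc[1]=0,scc[2]=2,scc[3]=3,scc[4]=1,scc[5]=4,scc[6]=5,scc[7]=6,scc[8]=0

step 1: low=(low[0]=0,low[1]=0,low[2]=?,low[3]=?,low[4]=?,low[5]=?,low[6]=?,low[7]=?,low[8]=0); scc=(scc[0]=?,scc[1]=?,scc[2]=?,scc[3]=?,scc[4]=?,scc[5]=?,scc[6]=?,scc[7]=?,scc[8]=?)
step 2: low=(low[0]=0,low[1]=0,low[2]=?,low[3]=?,low[4]=?,low[5]=?,low[6]=?,low[7]=?,low[8]=0); scc=(scc[0]=?,scc[1]=?,scc[2]=?,scc[3]=?,scc[4]=?,scc[5]=?,scc[6]=?,scc[7]=?,scc[8]=?)
step 3: low=(low[0]=0,low[1]=0,low[2]=?,low[3]=?,low[4]=?,low[5]=?,low[6]=?,low[7]=?,low[8]=0); scc=(scc[0]=0,scc[1]=0,scc[2]=?,scc[3]=?,scc[4]=?,scc[5]=?,scc[6]=?,scc[7]=?,scc[8]=0)
step 4: low=(low[0]=0,low[1]=0,low[2]=3,low[3]=?,low[4]=4,low[5]=?,low[6]=?,low[7]=?,low[8]=0); scc=(scc[0]=0,scc[1]=0,scc[2]=?,scc[3]=?,scc[4]=1,scc[5]=?,scc[6]=?,scc[7]=?,scc[8]=0)
step 5: low=(low[0]=0,low[1]=0,low[2]=3,low[3]=?,low[4]=4,low[5]=?,low[6]=?,low[7]=?,low[8]=0); scc=(scc[0]=0,scc[1]=0,scc[2]=2,scc[3]=?,scc[4]=1,scc[5]=?,scc[6]=?,scc[7]=?,scc[8]=0)
step 6: low=(low[0]=0,low[1]=0,low[2]=3,low[3]=5,low[4]=4,low[5]=?,low[6]=?,low[7]=?,low[8]=0); scc=(scc[0]=0,scc[1]=0,scc[2]=2,scc[3]=3,scc[4]=1,scc[5]=?,scc[6]=?,scc[7]=?,scc[8]=0)
step 7: low=(low[0]=0,low[1]=0,low[2]=3,low[3]=5,low[4]=4,low[5]=6,low[6]=?,low[7]=?,low[8]=0); scc=(scc[0]=0,scc[1]=0,scc[2]=2,scc[3]=3,scc[4]=1,scc[5]=4,scc[6]=?,scc[7]=?,scc[8]=0)
step 8: low=(low[0]=0,low[1]=0,low[2]=3,low[3]=5,low[4]=4,low[5]=6,low[6]=7,low[7]=?,low[8]=0); scc=(scc[0]=0,scc[1]=0,scc[2]=2,scc[3]=3,scc[4]=1,scc[5]=4,scc[6]=5,scc[7]=?,scc[8]=0)
step 9: low=(low[0]=0,low[1]=0,low[2]=3,low[3]=5,low[4]=4,low[5]=6,low[6]=7,low[7]=8,low[8]=0); scc=(scc[0]=0,scc[1]=0,scc[2]=2,scc[3]=3,scc[4]=1,scc[5]=4,scc[6]=5,scc[7]=6,scc[8]=0)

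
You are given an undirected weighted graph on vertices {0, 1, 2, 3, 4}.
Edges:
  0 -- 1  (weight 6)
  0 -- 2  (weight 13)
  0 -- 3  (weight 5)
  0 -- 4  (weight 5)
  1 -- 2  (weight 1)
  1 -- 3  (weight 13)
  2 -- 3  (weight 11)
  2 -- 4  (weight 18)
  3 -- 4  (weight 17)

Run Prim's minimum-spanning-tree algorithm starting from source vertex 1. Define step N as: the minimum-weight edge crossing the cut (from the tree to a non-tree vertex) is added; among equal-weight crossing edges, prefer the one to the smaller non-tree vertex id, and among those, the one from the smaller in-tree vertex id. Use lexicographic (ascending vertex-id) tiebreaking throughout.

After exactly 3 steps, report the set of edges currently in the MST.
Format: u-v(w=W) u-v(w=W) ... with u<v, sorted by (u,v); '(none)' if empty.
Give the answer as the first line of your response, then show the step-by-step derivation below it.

0-1(w=6) 0-3(w=5) 1-2(w=1)

step 1: add edge 1-2 (w=1); MST = {1-2(w=1)}
step 2: add edge 0-1 (w=6); MST = {0-1(w=6) 1-2(w=1)}
step 3: add edge 0-3 (w=5); MST = {0-1(w=6) 0-3(w=5) 1-2(w=1)}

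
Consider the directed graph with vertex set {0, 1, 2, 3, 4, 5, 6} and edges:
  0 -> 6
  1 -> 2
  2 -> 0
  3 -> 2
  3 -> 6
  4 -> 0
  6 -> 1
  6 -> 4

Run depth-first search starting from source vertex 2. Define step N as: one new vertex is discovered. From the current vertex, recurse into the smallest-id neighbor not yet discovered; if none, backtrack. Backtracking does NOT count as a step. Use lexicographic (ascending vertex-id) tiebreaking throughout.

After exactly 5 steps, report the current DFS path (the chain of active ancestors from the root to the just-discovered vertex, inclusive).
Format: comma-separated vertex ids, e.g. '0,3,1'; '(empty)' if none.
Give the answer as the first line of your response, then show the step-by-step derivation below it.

2,0,6,4

step 1: discover 2; path=2; order=2
step 2: discover 0; path=2>0; order=2,0
step 3: discover 6; path=2>0>6; order=2,0,6
step 4: discover 1; path=2>0>6>1; order=2,0,6,1
step 5: discover 4; path=2>0>6>4; order=2,0,6,1,4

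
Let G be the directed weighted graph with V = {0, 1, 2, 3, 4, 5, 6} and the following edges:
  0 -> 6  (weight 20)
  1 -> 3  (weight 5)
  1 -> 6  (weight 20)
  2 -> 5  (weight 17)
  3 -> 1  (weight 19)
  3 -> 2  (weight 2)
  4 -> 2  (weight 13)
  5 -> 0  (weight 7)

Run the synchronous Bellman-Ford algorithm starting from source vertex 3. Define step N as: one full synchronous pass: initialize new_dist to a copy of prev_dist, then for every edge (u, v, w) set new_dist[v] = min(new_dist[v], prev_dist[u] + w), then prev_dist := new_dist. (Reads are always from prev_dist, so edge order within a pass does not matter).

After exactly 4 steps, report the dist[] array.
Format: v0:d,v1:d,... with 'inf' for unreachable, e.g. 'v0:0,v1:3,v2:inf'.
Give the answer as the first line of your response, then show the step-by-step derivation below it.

v0:26,v1:19,v2:2,v3:0,v4:inf,v5:19,v6:39

step 1: dist = v0:inf,v1:19,v2:2,v3:0,v4:inf,v5:inf,v6:inf
step 2: dist = v0:inf,v1:19,v2:2,v3:0,v4:inf,v5:19,v6:39
step 3: dist = v0:26,v1:19,v2:2,v3:0,v4:inf,v5:19,v6:39
step 4: dist = v0:26,v1:19,v2:2,v3:0,v4:inf,v5:19,v6:39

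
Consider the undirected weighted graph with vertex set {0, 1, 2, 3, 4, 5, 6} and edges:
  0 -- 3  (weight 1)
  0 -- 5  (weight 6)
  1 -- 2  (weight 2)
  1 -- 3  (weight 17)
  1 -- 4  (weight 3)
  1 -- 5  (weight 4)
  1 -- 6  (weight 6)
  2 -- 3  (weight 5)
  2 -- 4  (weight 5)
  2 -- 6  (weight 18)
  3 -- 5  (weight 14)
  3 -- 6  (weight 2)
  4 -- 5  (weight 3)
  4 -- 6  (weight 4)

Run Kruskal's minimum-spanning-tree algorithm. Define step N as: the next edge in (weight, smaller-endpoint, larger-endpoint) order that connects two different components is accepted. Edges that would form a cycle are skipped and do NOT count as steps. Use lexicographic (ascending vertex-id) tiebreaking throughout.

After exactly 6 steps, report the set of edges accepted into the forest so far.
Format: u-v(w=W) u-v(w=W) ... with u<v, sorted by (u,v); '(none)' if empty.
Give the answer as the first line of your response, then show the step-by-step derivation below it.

0-3(w=1) 1-2(w=2) 1-4(w=3) 3-6(w=2) 4-5(w=3) 4-6(w=4)

step 1: add edge 0-3 (w=1); MST = {0-3(w=1)}
step 2: add edge 1-2 (w=2); MST = {0-3(w=1) 1-2(w=2)}
step 3: add edge 3-6 (w=2); MST = {0-3(w=1) 1-2(w=2) 3-6(w=2)}
step 4: add edge 1-4 (w=3); MST = {0-3(w=1) 1-2(w=2) 1-4(w=3) 3-6(w=2)}
step 5: add edge 4-5 (w=3); MST = {0-3(w=1) 1-2(w=2) 1-4(w=3) 3-6(w=2) 4-5(w=3)}
step 6: add edge 4-6 (w=4); MST = {0-3(w=1) 1-2(w=2) 1-4(w=3) 3-6(w=2) 4-5(w=3) 4-6(w=4)}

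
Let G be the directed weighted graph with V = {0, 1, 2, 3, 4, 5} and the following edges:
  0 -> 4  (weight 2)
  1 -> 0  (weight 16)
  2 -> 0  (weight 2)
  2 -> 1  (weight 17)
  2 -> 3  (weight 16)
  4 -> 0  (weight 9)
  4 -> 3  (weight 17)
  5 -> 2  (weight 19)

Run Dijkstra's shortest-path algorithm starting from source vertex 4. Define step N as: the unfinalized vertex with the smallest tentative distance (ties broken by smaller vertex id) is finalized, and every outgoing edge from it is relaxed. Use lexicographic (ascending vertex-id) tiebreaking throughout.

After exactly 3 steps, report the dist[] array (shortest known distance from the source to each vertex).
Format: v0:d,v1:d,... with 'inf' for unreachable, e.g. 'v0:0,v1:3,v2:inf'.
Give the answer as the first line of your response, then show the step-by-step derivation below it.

v0:9,v1:inf,v2:inf,v3:17,v4:0,v5:inf

step 1: dist = v0:9,v1:inf,v2:inf,v3:17,v4:0,v5:inf
step 2: dist = v0:9,v1:inf,v2:inf,v3:17,v4:0,v5:inf
step 3: dist = v0:9,v1:inf,v2:inf,v3:17,v4:0,v5:inf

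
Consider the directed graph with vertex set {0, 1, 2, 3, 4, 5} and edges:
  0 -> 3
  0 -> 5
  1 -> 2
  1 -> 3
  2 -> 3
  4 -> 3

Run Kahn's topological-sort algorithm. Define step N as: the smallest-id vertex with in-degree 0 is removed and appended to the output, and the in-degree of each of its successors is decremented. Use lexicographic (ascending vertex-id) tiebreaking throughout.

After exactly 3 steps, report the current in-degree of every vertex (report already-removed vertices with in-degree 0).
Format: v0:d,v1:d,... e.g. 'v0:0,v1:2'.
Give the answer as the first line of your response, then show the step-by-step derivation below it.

v0:0,v1:0,v2:0,v3:1,v4:0,v5:0

step 1: output 0; order=[0]; indeg=(0,0,1,3,0,0)
step 2: output 1; order=[0,1]; indeg=(0,0,0,2,0,0)
step 3: output 2; order=[0,1,2]; indeg=(0,0,0,1,0,0)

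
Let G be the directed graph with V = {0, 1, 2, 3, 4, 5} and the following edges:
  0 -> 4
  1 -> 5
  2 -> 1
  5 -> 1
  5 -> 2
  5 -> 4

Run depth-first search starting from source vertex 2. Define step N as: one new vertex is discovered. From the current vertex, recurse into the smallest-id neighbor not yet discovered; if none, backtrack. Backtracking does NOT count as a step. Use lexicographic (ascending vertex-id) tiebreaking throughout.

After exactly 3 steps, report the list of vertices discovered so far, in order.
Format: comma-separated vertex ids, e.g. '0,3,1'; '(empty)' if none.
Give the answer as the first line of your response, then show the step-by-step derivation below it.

2,1,5

step 1: discover 2; path=2; order=2
step 2: discover 1; path=2>1; order=2,1
step 3: discover 5; path=2>1>5; order=2,1,5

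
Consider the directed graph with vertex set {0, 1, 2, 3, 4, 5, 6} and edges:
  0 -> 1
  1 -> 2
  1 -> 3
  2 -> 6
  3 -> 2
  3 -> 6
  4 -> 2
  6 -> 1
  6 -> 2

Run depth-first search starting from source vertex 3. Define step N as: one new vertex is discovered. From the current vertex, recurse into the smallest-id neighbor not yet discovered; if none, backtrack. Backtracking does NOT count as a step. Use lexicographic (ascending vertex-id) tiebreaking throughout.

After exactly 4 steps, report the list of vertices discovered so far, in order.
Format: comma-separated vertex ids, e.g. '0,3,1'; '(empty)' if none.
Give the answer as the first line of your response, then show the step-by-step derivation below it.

3,2,6,1

step 1: discover 3; path=3; order=3
step 2: discover 2; path=3>2; order=3,2
step 3: discover 6; path=3>2>6; order=3,2,6
step 4: discover 1; path=3>2>6>1; order=3,2,6,1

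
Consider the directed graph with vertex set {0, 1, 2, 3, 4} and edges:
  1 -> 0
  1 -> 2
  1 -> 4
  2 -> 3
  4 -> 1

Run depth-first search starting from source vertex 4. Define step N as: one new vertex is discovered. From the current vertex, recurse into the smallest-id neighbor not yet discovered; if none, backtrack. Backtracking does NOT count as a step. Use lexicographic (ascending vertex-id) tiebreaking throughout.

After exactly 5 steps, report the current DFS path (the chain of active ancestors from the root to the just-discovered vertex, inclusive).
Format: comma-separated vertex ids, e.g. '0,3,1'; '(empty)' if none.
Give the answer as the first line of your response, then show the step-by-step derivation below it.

4,1,2,3

step 1: discover 4; path=4; order=4
step 2: discover 1; path=4>1; order=4,1
step 3: discover 0; path=4>1>0; order=4,1,0
step 4: discover 2; path=4>1>2; order=4,1,0,2
step 5: discover 3; path=4>1>2>3; order=4,1,0,2,3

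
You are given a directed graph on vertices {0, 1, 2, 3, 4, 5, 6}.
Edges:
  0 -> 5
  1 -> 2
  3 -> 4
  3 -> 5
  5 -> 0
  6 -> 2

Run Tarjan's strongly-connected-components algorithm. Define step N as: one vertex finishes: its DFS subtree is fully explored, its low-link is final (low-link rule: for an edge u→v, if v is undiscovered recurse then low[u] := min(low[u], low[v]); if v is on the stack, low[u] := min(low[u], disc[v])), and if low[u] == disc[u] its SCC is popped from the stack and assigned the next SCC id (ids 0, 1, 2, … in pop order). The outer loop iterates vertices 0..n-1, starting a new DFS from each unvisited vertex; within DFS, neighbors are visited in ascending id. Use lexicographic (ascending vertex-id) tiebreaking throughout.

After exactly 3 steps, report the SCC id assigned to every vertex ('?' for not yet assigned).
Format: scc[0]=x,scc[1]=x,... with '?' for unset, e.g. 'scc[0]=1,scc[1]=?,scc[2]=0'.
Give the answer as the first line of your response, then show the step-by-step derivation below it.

scc[0]=0,scc[1]=?,scc[2]=1,scc[3]=?,scc[4]=?,scc[5]=0,scc[6]=?

step 1: low=(low[0]=0,low[1]=?,low[2]=?,low[3]=?,low[4]=?,low[5]=0,low[6]=?); scc=(scc[0]=?,scc[1]=?,scc[2]=?,scc[3]=?,scc[4]=?,scc[5]=?,scc[6]=?)
step 2: low=(low[0]=0,low[1]=?,low[2]=?,low[3]=?,low[4]=?,low[5]=0,low[6]=?); scc=(scc[0]=0,scc[1]=?,scc[2]=?,scc[3]=?,scc[4]=?,scc[5]=0,scc[6]=?)
step 3: low=(low[0]=0,low[1]=2,low[2]=3,low[3]=?,low[4]=?,low[5]=0,low[6]=?); scc=(scc[0]=0,scc[1]=?,scc[2]=1,scc[3]=?,scc[4]=?,scc[5]=0,scc[6]=?)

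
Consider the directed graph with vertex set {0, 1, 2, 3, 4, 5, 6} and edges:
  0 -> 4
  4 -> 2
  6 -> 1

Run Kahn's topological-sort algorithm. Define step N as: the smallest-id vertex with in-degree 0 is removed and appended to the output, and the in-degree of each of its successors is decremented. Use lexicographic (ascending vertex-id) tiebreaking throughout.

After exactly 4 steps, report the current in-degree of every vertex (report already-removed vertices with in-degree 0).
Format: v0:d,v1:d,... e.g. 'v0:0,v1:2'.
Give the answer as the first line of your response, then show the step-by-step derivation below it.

v0:0,v1:1,v2:0,v3:0,v4:0,v5:0,v6:0

step 1: output 0; order=[0]; indeg=(0,1,1,0,0,0,0)
step 2: output 3; order=[0,3]; indeg=(0,1,1,0,0,0,0)
step 3: output 4; order=[0,3,4]; indeg=(0,1,0,0,0,0,0)
step 4: output 2; order=[0,3,4,2]; indeg=(0,1,0,0,0,0,0)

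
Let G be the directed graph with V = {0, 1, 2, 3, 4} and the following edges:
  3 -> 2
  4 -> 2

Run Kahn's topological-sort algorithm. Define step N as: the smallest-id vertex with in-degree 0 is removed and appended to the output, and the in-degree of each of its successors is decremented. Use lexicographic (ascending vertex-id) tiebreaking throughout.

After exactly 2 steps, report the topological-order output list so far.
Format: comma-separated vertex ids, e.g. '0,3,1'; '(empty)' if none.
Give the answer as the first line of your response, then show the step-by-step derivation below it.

0,1

step 1: output 0; order=[0]; indeg=(0,0,2,0,0)
step 2: output 1; order=[0,1]; indeg=(0,0,2,0,0)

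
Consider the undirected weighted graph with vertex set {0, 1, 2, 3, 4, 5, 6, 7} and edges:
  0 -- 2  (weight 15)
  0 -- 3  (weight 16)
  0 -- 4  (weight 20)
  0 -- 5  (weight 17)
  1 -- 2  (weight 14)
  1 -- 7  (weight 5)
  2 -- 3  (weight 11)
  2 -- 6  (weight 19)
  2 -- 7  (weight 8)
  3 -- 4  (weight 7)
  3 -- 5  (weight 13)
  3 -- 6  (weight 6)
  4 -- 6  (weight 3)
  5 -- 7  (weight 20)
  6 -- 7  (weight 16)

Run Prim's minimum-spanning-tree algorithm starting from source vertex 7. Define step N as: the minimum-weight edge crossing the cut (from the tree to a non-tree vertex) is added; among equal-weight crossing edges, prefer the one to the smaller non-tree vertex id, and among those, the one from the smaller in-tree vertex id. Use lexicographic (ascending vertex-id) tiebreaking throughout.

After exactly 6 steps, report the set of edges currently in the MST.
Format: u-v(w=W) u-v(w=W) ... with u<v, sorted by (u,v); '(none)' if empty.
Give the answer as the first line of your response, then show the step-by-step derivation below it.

1-7(w=5) 2-3(w=11) 2-7(w=8) 3-5(w=13) 3-6(w=6) 4-6(w=3)

step 1: add edge 1-7 (w=5); MST = {1-7(w=5)}
step 2: add edge 2-7 (w=8); MST = {1-7(w=5) 2-7(w=8)}
step 3: add edge 2-3 (w=11); MST = {1-7(w=5) 2-3(w=11) 2-7(w=8)}
step 4: add edge 3-6 (w=6); MST = {1-7(w=5) 2-3(w=11) 2-7(w=8) 3-6(w=6)}
step 5: add edge 4-6 (w=3); MST = {1-7(w=5) 2-3(w=11) 2-7(w=8) 3-6(w=6) 4-6(w=3)}
step 6: add edge 3-5 (w=13); MST = {1-7(w=5) 2-3(w=11) 2-7(w=8) 3-5(w=13) 3-6(w=6) 4-6(w=3)}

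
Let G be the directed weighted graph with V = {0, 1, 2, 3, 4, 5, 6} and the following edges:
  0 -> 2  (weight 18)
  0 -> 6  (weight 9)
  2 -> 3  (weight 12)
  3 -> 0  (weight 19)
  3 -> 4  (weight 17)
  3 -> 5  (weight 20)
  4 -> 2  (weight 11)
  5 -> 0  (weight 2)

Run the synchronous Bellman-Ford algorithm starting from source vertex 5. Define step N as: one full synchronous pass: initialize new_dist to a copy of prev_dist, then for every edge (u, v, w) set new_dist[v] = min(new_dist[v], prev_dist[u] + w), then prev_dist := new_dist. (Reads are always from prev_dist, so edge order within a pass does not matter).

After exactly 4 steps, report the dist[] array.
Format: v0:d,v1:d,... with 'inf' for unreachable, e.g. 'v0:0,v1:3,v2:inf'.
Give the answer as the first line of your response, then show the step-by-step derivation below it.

v0:2,v1:inf,v2:20,v3:32,v4:49,v5:0,v6:11

step 1: dist = v0:2,v1:inf,v2:inf,v3:inf,v4:inf,v5:0,v6:inf
step 2: dist = v0:2,v1:inf,v2:20,v3:inf,v4:inf,v5:0,v6:11
step 3: dist = v0:2,v1:inf,v2:20,v3:32,v4:inf,v5:0,v6:11
step 4: dist = v0:2,v1:inf,v2:20,v3:32,v4:49,v5:0,v6:11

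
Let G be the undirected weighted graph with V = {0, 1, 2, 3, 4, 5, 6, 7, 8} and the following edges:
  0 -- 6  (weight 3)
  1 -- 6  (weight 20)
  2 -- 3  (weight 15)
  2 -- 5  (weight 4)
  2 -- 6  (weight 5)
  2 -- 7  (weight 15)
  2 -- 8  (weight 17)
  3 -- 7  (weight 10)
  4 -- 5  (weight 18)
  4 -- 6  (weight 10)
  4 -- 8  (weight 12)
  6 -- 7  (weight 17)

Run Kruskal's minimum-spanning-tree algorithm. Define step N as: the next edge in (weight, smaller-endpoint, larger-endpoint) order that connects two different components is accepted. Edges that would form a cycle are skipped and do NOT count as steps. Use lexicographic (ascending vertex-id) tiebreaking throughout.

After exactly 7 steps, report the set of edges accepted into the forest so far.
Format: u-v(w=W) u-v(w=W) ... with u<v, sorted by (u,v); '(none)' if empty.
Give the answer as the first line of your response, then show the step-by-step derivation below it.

0-6(w=3) 2-3(w=15) 2-5(w=4) 2-6(w=5) 3-7(w=10) 4-6(w=10) 4-8(w=12)

step 1: add edge 0-6 (w=3); MST = {0-6(w=3)}
step 2: add edge 2-5 (w=4); MST = {0-6(w=3) 2-5(w=4)}
step 3: add edge 2-6 (w=5); MST = {0-6(w=3) 2-5(w=4) 2-6(w=5)}
step 4: add edge 3-7 (w=10); MST = {0-6(w=3) 2-5(w=4) 2-6(w=5) 3-7(w=10)}
step 5: add edge 4-6 (w=10); MST = {0-6(w=3) 2-5(w=4) 2-6(w=5) 3-7(w=10) 4-6(w=10)}
step 6: add edge 4-8 (w=12); MST = {0-6(w=3) 2-5(w=4) 2-6(w=5) 3-7(w=10) 4-6(w=10) 4-8(w=12)}
step 7: add edge 2-3 (w=15); MST = {0-6(w=3) 2-3(w=15) 2-5(w=4) 2-6(w=5) 3-7(w=10) 4-6(w=10) 4-8(w=12)}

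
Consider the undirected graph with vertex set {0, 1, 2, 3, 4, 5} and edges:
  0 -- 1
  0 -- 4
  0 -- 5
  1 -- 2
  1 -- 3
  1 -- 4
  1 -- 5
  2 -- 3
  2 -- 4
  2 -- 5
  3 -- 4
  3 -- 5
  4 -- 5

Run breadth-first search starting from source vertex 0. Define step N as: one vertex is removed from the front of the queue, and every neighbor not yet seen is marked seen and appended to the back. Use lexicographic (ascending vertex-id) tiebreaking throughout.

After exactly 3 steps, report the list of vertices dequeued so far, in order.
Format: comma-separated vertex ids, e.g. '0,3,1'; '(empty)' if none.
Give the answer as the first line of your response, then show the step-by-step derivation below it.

0,1,4

step 1: dequeue 0; queue=[1,4,5]; order=0
step 2: dequeue 1; queue=[4,5,2,3]; order=0,1
step 3: dequeue 4; queue=[5,2,3]; order=0,1,4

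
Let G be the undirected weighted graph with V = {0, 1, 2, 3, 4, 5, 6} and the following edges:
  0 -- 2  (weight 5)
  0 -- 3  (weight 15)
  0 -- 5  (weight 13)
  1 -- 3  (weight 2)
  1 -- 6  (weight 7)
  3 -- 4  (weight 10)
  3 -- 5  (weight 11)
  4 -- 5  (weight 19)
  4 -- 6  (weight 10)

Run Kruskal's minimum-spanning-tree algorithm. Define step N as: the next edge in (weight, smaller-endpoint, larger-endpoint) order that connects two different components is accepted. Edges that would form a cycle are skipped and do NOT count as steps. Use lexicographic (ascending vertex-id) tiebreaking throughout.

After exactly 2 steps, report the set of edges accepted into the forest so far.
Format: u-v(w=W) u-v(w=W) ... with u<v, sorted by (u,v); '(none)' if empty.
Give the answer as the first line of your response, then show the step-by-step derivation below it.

0-2(w=5) 1-3(w=2)

step 1: add edge 1-3 (w=2); MST = {1-3(w=2)}
step 2: add edge 0-2 (w=5); MST = {0-2(w=5) 1-3(w=2)}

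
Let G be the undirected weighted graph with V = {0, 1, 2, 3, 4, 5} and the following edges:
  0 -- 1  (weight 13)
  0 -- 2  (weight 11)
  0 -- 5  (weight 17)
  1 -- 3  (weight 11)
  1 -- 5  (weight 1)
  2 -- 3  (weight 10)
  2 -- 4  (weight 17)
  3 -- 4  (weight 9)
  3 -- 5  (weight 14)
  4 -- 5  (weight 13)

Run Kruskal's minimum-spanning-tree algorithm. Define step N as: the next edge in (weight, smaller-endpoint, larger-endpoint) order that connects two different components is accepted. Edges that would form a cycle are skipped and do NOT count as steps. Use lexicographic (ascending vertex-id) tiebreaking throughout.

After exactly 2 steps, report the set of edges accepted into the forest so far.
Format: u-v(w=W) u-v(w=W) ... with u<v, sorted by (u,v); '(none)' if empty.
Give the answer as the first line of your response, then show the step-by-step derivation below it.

1-5(w=1) 3-4(w=9)

step 1: add edge 1-5 (w=1); MST = {1-5(w=1)}
step 2: add edge 3-4 (w=9); MST = {1-5(w=1) 3-4(w=9)}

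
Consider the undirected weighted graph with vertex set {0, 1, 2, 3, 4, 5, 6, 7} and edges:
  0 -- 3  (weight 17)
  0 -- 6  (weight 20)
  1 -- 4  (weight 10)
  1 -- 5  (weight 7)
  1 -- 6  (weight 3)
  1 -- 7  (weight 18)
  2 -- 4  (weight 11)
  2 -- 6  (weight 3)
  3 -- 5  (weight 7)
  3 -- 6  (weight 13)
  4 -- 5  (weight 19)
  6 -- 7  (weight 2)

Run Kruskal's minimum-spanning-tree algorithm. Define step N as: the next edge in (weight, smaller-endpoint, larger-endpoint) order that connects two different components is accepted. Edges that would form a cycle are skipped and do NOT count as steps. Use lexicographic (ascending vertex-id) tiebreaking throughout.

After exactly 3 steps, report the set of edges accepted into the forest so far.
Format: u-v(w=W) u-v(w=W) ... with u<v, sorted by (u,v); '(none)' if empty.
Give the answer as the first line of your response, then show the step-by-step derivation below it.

1-6(w=3) 2-6(w=3) 6-7(w=2)

step 1: add edge 6-7 (w=2); MST = {6-7(w=2)}
step 2: add edge 1-6 (w=3); MST = {1-6(w=3) 6-7(w=2)}
step 3: add edge 2-6 (w=3); MST = {1-6(w=3) 2-6(w=3) 6-7(w=2)}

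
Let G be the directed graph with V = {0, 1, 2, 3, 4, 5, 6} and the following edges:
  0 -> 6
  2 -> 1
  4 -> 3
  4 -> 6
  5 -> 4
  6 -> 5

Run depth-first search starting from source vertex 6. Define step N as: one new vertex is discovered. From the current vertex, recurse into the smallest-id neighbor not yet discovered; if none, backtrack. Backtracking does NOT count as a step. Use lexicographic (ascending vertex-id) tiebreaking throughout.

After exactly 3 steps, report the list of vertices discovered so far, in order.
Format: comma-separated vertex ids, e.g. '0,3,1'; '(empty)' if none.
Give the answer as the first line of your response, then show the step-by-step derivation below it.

6,5,4

step 1: discover 6; path=6; order=6
step 2: discover 5; path=6>5; order=6,5
step 3: discover 4; path=6>5>4; order=6,5,4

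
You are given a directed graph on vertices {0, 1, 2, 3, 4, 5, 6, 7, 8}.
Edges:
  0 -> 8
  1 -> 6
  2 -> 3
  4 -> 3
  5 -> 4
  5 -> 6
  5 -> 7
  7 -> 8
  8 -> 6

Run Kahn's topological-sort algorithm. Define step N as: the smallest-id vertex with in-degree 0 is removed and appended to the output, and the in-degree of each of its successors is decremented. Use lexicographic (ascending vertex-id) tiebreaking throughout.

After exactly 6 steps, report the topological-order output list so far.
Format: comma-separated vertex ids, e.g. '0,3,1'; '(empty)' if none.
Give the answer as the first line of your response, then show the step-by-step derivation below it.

0,1,2,5,4,3

step 1: output 0; order=[0]; indeg=(0,0,0,2,1,0,3,1,1)
step 2: output 1; order=[0,1]; indeg=(0,0,0,2,1,0,2,1,1)
step 3: output 2; order=[0,1,2]; indeg=(0,0,0,1,1,0,2,1,1)
step 4: output 5; order=[0,1,2,5]; indeg=(0,0,0,1,0,0,1,0,1)
step 5: output 4; order=[0,1,2,5,4]; indeg=(0,0,0,0,0,0,1,0,1)
step 6: output 3; order=[0,1,2,5,4,3]; indeg=(0,0,0,0,0,0,1,0,1)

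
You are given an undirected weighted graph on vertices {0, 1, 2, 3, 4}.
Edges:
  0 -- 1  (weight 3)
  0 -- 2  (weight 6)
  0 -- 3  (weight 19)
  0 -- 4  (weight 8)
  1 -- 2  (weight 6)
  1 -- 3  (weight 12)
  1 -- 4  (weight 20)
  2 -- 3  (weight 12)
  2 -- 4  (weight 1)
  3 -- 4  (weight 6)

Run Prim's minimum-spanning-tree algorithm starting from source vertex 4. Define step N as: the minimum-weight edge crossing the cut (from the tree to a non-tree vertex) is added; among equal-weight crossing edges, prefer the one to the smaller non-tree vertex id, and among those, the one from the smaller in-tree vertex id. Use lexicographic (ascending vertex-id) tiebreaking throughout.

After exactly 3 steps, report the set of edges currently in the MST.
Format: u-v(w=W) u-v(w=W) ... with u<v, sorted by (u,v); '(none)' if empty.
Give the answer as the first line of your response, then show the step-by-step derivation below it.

0-1(w=3) 0-2(w=6) 2-4(w=1)

step 1: add edge 2-4 (w=1); MST = {2-4(w=1)}
step 2: add edge 0-2 (w=6); MST = {0-2(w=6) 2-4(w=1)}
step 3: add edge 0-1 (w=3); MST = {0-1(w=3) 0-2(w=6) 2-4(w=1)}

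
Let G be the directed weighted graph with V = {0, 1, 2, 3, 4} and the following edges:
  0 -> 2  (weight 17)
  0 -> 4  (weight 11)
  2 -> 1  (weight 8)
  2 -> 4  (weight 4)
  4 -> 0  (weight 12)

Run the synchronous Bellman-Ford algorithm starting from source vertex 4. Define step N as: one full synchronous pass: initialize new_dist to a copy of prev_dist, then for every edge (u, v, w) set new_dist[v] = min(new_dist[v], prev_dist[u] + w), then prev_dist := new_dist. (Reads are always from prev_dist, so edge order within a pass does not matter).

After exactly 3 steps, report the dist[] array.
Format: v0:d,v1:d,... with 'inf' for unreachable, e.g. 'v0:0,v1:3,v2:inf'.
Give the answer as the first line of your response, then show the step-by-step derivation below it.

v0:12,v1:37,v2:29,v3:inf,v4:0

step 1: dist = v0:12,v1:inf,v2:inf,v3:inf,v4:0
step 2: dist = v0:12,v1:inf,v2:29,v3:inf,v4:0
step 3: dist = v0:12,v1:37,v2:29,v3:inf,v4:0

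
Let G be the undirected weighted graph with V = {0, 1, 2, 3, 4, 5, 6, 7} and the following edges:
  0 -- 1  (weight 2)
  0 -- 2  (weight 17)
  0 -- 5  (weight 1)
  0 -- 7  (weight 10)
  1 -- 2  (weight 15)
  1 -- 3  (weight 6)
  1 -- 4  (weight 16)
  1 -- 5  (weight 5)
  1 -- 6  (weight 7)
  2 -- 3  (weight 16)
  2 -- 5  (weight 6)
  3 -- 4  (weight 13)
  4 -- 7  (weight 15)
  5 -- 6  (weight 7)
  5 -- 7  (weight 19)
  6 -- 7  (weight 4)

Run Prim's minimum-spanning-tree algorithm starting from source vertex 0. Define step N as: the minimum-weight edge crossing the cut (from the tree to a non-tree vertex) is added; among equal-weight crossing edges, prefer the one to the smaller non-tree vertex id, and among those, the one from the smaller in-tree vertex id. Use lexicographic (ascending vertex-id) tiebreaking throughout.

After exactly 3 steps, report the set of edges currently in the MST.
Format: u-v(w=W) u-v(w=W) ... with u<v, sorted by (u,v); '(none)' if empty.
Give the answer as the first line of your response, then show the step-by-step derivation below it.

0-1(w=2) 0-5(w=1) 2-5(w=6)

step 1: add edge 0-5 (w=1); MST = {0-5(w=1)}
step 2: add edge 0-1 (w=2); MST = {0-1(w=2) 0-5(w=1)}
step 3: add edge 2-5 (w=6); MST = {0-1(w=2) 0-5(w=1) 2-5(w=6)}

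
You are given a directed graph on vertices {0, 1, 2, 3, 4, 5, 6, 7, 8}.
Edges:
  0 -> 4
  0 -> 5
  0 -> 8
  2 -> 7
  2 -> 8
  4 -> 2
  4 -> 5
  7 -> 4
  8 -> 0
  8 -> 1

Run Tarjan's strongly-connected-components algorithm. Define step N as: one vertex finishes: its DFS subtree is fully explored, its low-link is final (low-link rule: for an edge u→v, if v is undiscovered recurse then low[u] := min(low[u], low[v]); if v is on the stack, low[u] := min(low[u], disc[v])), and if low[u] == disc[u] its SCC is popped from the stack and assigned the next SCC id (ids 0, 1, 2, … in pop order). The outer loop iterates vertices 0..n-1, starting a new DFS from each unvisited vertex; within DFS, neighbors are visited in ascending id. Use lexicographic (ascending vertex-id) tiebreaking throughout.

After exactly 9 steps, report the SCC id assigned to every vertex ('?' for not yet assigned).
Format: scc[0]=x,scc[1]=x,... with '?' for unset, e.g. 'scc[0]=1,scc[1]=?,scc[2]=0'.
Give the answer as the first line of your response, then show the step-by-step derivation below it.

scc[0]=2,scc[1]=0,scc[2]=2,scc[3]=3,scc[4]=2,scc[5]=1,scc[6]=4,scc[7]=2,scc[8]=2

step 1: low=(low[0]=0,low[1]=?,low[2]=2,low[3]=?,low[4]=1,low[5]=?,low[6]=?,low[7]=1,low[8]=?); scc=(scc[0]=?,scc[1]=?,scc[2]=?,scc[3]=?,scc[4]=?,scc[5]=?,scc[6]=?,scc[7]=?,scc[8]=?)
step 2: low=(low[0]=0,low[1]=5,low[2]=1,low[3]=?,low[4]=1,low[5]=?,low[6]=?,low[7]=1,low[8]=0); scc=(scc[0]=?,scc[1]=0,scc[2]=?,scc[3]=?,scc[4]=?,scc[5]=?,scc[6]=?,scc[7]=?,scc[8]=?)
step 3: low=(low[0]=0,low[1]=5,low[2]=1,low[3]=?,low[4]=1,low[5]=?,low[6]=?,low[7]=1,low[8]=0); scc=(scc[0]=?,scc[1]=0,scc[2]=?,scc[3]=?,scc[4]=?,scc[5]=?,scc[6]=?,scc[7]=?,scc[8]=?)
step 4: low=(low[0]=0,low[1]=5,low[2]=0,low[3]=?,low[4]=1,low[5]=?,low[6]=?,low[7]=1,low[8]=0); scc=(scc[0]=?,scc[1]=0,scc[2]=?,scc[3]=?,scc[4]=?,scc[5]=?,scc[6]=?,scc[7]=?,scc[8]=?)
step 5: low=(low[0]=0,low[1]=5,low[2]=0,low[3]=?,low[4]=0,low[5]=6,low[6]=?,low[7]=1,low[8]=0); scc=(scc[0]=?,scc[1]=0,scc[2]=?,scc[3]=?,scc[4]=?,scc[5]=1,scc[6]=?,scc[7]=?,scc[8]=?)
step 6: low=(low[0]=0,low[1]=5,low[2]=0,low[3]=?,low[4]=0,low[5]=6,low[6]=?,low[7]=1,low[8]=0); scc=(scc[0]=?,scc[1]=0,scc[2]=?,scc[3]=?,scc[4]=?,scc[5]=1,scc[6]=?,scc[7]=?,scc[8]=?)
step 7: low=(low[0]=0,low[1]=5,low[2]=0,low[3]=?,low[4]=0,low[5]=6,low[6]=?,low[7]=1,low[8]=0); scc=(scc[0]=2,scc[1]=0,scc[2]=2,scc[3]=?,scc[4]=2,scc[5]=1,scc[6]=?,scc[7]=2,scc[8]=2)
step 8: low=(low[0]=0,low[1]=5,low[2]=0,low[3]=7,low[4]=0,low[5]=6,low[6]=?,low[7]=1,low[8]=0); scc=(scc[0]=2,scc[1]=0,scc[2]=2,scc[3]=3,scc[4]=2,scc[5]=1,scc[6]=?,scc[7]=2,scc[8]=2)
step 9: low=(low[0]=0,low[1]=5,low[2]=0,low[3]=7,low[4]=0,low[5]=6,low[6]=8,low[7]=1,low[8]=0); scc=(scc[0]=2,scc[1]=0,scc[2]=2,scc[3]=3,scc[4]=2,scc[5]=1,scc[6]=4,scc[7]=2,scc[8]=2)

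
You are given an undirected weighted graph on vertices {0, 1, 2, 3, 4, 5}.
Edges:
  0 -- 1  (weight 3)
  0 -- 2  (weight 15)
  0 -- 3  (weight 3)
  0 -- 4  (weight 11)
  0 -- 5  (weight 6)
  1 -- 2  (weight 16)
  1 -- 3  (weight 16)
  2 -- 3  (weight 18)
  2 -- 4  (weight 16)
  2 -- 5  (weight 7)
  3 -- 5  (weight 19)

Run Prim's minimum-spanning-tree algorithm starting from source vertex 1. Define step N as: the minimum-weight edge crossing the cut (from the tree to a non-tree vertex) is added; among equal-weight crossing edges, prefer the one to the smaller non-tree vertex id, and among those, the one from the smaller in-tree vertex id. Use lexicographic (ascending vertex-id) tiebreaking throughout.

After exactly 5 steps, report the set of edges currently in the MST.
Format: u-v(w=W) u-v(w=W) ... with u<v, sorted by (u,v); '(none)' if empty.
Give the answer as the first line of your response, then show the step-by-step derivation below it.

0-1(w=3) 0-3(w=3) 0-4(w=11) 0-5(w=6) 2-5(w=7)

step 1: add edge 0-1 (w=3); MST = {0-1(w=3)}
step 2: add edge 0-3 (w=3); MST = {0-1(w=3) 0-3(w=3)}
step 3: add edge 0-5 (w=6); MST = {0-1(w=3) 0-3(w=3) 0-5(w=6)}
step 4: add edge 2-5 (w=7); MST = {0-1(w=3) 0-3(w=3) 0-5(w=6) 2-5(w=7)}
step 5: add edge 0-4 (w=11); MST = {0-1(w=3) 0-3(w=3) 0-4(w=11) 0-5(w=6) 2-5(w=7)}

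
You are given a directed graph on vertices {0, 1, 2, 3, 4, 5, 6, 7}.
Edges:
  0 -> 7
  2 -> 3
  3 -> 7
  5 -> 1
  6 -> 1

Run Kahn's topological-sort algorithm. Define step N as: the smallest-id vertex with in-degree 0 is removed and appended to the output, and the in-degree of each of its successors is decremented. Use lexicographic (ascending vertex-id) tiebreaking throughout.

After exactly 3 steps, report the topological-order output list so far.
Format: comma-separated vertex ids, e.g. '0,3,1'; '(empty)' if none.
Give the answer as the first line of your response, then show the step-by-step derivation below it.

0,2,3

step 1: output 0; order=[0]; indeg=(0,2,0,1,0,0,0,1)
step 2: output 2; order=[0,2]; indeg=(0,2,0,0,0,0,0,1)
step 3: output 3; order=[0,2,3]; indeg=(0,2,0,0,0,0,0,0)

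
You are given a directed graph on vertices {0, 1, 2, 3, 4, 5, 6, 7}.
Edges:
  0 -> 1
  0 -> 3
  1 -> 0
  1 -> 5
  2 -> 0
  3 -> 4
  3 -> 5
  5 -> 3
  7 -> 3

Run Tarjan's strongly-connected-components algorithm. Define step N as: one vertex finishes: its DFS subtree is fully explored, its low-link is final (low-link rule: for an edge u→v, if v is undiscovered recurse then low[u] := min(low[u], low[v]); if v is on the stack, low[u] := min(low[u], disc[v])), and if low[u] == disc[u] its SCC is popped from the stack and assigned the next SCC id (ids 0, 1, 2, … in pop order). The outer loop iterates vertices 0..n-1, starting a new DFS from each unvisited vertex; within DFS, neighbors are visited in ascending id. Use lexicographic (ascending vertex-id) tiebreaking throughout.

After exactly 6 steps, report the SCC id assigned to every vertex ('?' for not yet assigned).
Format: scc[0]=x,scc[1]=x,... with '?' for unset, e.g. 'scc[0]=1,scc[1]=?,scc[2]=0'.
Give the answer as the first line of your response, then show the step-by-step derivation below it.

scc[0]=2,scc[1]=2,scc[2]=3,scc[3]=1,scc[4]=0,scc[5]=1,scc[6]=?,scc[7]=?

step 1: low=(low[0]=0,low[1]=0,low[2]=?,low[3]=3,low[4]=4,low[5]=2,low[6]=?,low[7]=?); scc=(scc[0]=?,scc[1]=?,scc[2]=?,scc[3]=?,scc[4]=0,scc[5]=?,scc[6]=?,scc[7]=?)
step 2: low=(low[0]=0,low[1]=0,low[2]=?,low[3]=2,low[4]=4,low[5]=2,low[6]=?,low[7]=?); scc=(scc[0]=?,scc[1]=?,scc[2]=?,scc[3]=?,scc[4]=0,scc[5]=?,scc[6]=?,scc[7]=?)
step 3: low=(low[0]=0,low[1]=0,low[2]=?,low[3]=2,low[4]=4,low[5]=2,low[6]=?,low[7]=?); scc=(scc[0]=?,scc[1]=?,scc[2]=?,scc[3]=1,scc[4]=0,scc[5]=1,scc[6]=?,scc[7]=?)
step 4: low=(low[0]=0,low[1]=0,low[2]=?,low[3]=2,low[4]=4,low[5]=2,low[6]=?,low[7]=?); scc=(scc[0]=?,scc[1]=?,scc[2]=?,scc[3]=1,scc[4]=0,scc[5]=1,scc[6]=?,scc[7]=?)
step 5: low=(low[0]=0,low[1]=0,low[2]=?,low[3]=2,low[4]=4,low[5]=2,low[6]=?,low[7]=?); scc=(scc[0]=2,scc[1]=2,scc[2]=?,scc[3]=1,scc[4]=0,scc[5]=1,scc[6]=?,scc[7]=?)
step 6: low=(low[0]=0,low[1]=0,low[2]=5,low[3]=2,low[4]=4,low[5]=2,low[6]=?,low[7]=?); scc=(scc[0]=2,scc[1]=2,scc[2]=3,scc[3]=1,scc[4]=0,scc[5]=1,scc[6]=?,scc[7]=?)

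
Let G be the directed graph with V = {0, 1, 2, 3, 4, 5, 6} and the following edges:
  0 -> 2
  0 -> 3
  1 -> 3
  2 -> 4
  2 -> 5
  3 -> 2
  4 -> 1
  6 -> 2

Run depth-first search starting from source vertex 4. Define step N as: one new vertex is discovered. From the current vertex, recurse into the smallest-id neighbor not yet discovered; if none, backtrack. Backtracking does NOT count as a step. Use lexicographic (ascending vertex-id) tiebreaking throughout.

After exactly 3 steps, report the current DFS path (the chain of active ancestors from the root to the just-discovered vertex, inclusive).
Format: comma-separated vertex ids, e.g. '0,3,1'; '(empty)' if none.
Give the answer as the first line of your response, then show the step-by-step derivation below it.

4,1,3

step 1: discover 4; path=4; order=4
step 2: discover 1; path=4>1; order=4,1
step 3: discover 3; path=4>1>3; order=4,1,3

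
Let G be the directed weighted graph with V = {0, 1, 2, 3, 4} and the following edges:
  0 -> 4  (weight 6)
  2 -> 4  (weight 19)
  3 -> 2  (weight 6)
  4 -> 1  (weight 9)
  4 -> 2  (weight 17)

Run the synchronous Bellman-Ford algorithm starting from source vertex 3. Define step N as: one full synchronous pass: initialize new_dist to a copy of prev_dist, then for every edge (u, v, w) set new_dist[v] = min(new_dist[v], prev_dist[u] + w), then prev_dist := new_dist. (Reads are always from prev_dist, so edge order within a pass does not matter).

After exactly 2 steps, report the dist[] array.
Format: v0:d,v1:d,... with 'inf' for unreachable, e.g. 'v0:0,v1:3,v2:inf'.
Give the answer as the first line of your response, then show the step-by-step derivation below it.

v0:inf,v1:inf,v2:6,v3:0,v4:25

step 1: dist = v0:inf,v1:inf,v2:6,v3:0,v4:inf
step 2: dist = v0:inf,v1:inf,v2:6,v3:0,v4:25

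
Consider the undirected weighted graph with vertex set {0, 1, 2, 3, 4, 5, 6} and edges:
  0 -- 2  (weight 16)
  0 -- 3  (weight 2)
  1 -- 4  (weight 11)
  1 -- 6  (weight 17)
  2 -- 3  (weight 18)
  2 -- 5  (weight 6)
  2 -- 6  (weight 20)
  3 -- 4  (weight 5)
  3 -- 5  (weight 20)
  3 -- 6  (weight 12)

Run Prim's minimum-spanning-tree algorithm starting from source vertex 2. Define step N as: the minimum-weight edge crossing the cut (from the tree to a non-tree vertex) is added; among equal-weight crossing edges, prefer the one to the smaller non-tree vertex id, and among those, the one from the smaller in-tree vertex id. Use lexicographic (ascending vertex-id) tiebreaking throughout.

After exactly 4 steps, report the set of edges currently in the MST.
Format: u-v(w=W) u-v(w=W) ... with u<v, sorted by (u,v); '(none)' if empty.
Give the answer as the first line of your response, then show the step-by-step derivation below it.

0-2(w=16) 0-3(w=2) 2-5(w=6) 3-4(w=5)

step 1: add edge 2-5 (w=6); MST = {2-5(w=6)}
step 2: add edge 0-2 (w=16); MST = {0-2(w=16) 2-5(w=6)}
step 3: add edge 0-3 (w=2); MST = {0-2(w=16) 0-3(w=2) 2-5(w=6)}
step 4: add edge 3-4 (w=5); MST = {0-2(w=16) 0-3(w=2) 2-5(w=6) 3-4(w=5)}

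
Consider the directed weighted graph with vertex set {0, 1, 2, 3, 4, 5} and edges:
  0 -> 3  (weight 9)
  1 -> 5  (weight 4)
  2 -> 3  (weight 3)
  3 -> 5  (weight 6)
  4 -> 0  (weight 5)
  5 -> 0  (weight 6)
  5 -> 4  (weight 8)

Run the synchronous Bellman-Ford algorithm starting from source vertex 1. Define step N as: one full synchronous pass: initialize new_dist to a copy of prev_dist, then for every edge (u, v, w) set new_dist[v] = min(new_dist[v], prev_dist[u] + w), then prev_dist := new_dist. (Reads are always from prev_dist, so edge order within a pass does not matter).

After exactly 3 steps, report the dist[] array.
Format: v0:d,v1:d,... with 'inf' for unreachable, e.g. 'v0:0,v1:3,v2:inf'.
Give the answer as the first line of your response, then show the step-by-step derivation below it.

v0:10,v1:0,v2:inf,v3:19,v4:12,v5:4

step 1: dist = v0:inf,v1:0,v2:inf,v3:inf,v4:inf,v5:4
step 2: dist = v0:10,v1:0,v2:inf,v3:inf,v4:12,v5:4
step 3: dist = v0:10,v1:0,v2:inf,v3:19,v4:12,v5:4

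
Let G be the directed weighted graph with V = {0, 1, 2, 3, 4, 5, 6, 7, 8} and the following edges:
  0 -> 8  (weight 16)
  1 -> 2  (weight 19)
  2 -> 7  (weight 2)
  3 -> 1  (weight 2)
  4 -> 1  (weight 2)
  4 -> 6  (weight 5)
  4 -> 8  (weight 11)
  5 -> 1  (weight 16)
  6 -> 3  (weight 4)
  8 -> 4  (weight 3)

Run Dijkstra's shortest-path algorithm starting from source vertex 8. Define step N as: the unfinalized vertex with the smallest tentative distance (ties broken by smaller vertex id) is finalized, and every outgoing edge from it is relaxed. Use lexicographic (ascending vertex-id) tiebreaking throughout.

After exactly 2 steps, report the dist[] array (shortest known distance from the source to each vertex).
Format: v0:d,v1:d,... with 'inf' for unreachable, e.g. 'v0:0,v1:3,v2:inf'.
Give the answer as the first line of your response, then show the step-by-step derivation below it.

v0:inf,v1:5,v2:inf,v3:inf,v4:3,v5:inf,v6:8,v7:inf,v8:0

step 1: dist = v0:inf,v1:inf,v2:inf,v3:inf,v4:3,v5:inf,v6:inf,v7:inf,v8:0
step 2: dist = v0:inf,v1:5,v2:inf,v3:inf,v4:3,v5:inf,v6:8,v7:inf,v8:0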